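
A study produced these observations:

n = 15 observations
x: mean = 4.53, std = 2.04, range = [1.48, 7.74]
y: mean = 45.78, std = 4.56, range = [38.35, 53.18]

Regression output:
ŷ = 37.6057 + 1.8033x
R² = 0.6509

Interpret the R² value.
About 65.09% of the variability in y is accounted for by the regression on x (R² = 0.6509) — a moderate linear fit.

The coefficient of determination R² is the fraction of the total variation in y that the fitted line accounts for.

Here R² = 0.6509:
- Explained: 65.09% of the variation in y
- Unexplained (residual): 100% − 65.09% = 34.91%
- Rule of thumb (below 0.3 weak; 0.3 to below 0.7 moderate; 0.7 and above strong) → moderate

Calculation: R² = 1 − (SS_res / SS_tot), where SS_res is the sum of squared residuals and SS_tot the total sum of squares.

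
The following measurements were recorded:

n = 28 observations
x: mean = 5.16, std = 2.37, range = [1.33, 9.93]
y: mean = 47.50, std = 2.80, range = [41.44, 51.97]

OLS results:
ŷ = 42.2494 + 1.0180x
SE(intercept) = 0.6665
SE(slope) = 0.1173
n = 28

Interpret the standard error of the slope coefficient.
The slope 1.0180 is pinned down to within about ±0.1173 (one SE) by these data — relative uncertainty 11.5%, i.e. precise.

What SE measures:
- The standard error quantifies the sampling variability of the coefficient estimate
- It is the estimated standard deviation of β̂₁ across hypothetical repeated samples of the same size
- Smaller SE → more precise estimate

Relative precision:
- SE / |β̂₁| = 0.1173 / 1.0180 = 11.5%
- Rule of thumb (under 20%: precise; 20% to under 50%: moderately precise; 50% or more: imprecise) → precise

Rough 95% range (±2 SE): 1.0180 ± 0.2346 → (0.7834, 1.2526).

What drives SE(β̂₁): wider spread of x values → smaller SE; more residual scatter → larger SE; larger n (here n = 28) → smaller SE.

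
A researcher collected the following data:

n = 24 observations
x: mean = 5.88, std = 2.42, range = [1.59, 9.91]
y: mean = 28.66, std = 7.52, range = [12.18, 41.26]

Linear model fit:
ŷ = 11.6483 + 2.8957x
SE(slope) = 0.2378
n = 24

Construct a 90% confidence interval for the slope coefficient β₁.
The 90% CI for β₁ is (2.4874, 3.3040)

Confidence interval for the slope:

The 90% CI for β₁ is: β̂₁ ± t*(α/2, n-2) × SE(β̂₁)

Step 1: Find critical t-value
- Confidence level = 0.9
- Degrees of freedom = n - 2 = 24 - 2 = 22
- t*(α/2, 22) = 1.7171

Step 2: Calculate margin of error
Margin = 1.7171 × 0.2378 = 0.4083

Step 3: Construct interval
CI = 2.8957 ± 0.4083
CI = (2.4874, 3.3040)

Interpretation: intervals built this way capture the true β₁ in 90% of repeated samples; here the plausible range for the per-unit effect of x on y is 2.4874 to 3.3040.
Since 0 is outside the interval, a two-sided test at α = 0.10 would reject H₀: β₁ = 0.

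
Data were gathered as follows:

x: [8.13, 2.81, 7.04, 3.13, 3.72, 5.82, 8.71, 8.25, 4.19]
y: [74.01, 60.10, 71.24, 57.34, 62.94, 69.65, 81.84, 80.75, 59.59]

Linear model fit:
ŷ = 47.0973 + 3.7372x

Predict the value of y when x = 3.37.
ŷ = 59.6917

x = 3.37 lies inside the observed range [2.81, 8.71], so the fitted equation applies directly:

ŷ = 47.0973 + 3.7372 × 3.37
ŷ = 47.0973 + 12.5944
ŷ = 59.6917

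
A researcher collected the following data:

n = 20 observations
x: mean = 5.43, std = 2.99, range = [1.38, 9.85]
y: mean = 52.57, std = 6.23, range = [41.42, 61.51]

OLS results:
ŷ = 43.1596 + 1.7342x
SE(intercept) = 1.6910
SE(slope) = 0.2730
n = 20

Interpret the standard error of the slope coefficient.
SE(slope) = 0.2730 measures the uncertainty in the estimated slope. The coefficient is estimated precisely (SE/|β̂₁| = 15.7%).

SE(β̂₁) = s / √Sxx, where s is the residual standard deviation and Sxx = Σ(x − x̄)². It is the yardstick for how far β̂₁ = 1.7342 could plausibly be from the true slope.

Relative precision:
- SE / |β̂₁| = 0.2730 / 1.7342 = 15.7%
- Rule of thumb (under 20%: precise; 20% to under 50%: moderately precise; 50% or more: imprecise) → precise

Link to interval estimation: a confidence interval for β₁ is β̂₁ ± t* × 0.2730, so SE sets the half-width per unit of t*.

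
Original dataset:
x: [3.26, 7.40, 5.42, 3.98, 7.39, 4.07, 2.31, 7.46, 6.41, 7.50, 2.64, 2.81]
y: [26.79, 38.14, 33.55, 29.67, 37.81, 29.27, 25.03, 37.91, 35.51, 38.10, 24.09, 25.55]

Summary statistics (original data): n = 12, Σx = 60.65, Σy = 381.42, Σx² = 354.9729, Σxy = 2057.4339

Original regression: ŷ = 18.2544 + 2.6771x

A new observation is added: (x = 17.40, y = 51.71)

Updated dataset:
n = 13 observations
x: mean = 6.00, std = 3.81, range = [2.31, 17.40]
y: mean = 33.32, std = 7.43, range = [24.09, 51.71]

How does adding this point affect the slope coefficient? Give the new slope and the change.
New slope β₁ = 1.8862 versus 2.6771 before: a change of -0.7909 (-29.5%).

The new point has HIGH LEVERAGE: x = 17.40 is far from the original mean x̄ = 60.65/12 ≈ 5.05 (original range [2.31, 7.50]).

Step 1: Update the sums with the new point (n goes from 12 to 13)
Σx  = 60.65 + 17.40 = 78.05
Σy  = 381.42 + 51.71 = 433.13
Σx² = 354.9729 + 17.40² = 354.9729 + 302.7600 = 657.7329
Σxy = 2057.4339 + 17.40×51.71 = 2057.4339 + 899.7540 = 2957.1879

Step 2: Recompute the slope with b₁ = (nΣxy − ΣxΣy) / (nΣx² − (Σx)²)
Numerator   = 13×2957.1879 − 78.05×433.13 = 38443.4427 − 33805.7965 = 4637.6462
Denominator = 13×657.7329 − 78.05² = 8550.5277 − 6091.8025 = 2458.7252
b₁(new) = 4637.6462 / 2458.7252 = 1.8862

(Same formula on the original sums: (12×2057.4339 − 60.65×381.42) / (12×354.9729 − 60.65²) = 1556.0838 / 581.2523 = 2.6771, matching the given fit.)

Step 3: Change in slope
Δβ₁ = 1.8862 − 2.6771 = -0.7909
Relative change = -0.7909 / 2.6771 × 100% = -29.5%
→ the slope decreases when the point is added.

Because the point sits below the extension of the original line at a high-leverage x, it tilts the fit down.
In practice: check such a point for data-entry or measurement error; examine leverage (hᵢ) and Cook's distance rather than deleting it automatically.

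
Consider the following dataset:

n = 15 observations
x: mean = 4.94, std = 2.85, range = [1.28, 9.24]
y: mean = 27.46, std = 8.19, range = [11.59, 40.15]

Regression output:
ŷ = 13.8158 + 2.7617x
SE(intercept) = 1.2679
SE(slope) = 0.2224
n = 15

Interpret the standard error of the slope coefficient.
The slope 2.7617 is pinned down to within about ±0.2224 (one SE) by these data — relative uncertainty 8.1%, i.e. precise.

SE(β̂₁) = 0.2224 says: if we drew many samples of n = 15 from the same population and refit each time, the fitted slopes would scatter with a standard deviation of roughly 0.2224 around the true β₁.

Relative precision:
- SE / |β̂₁| = 0.2224 / 2.7617 = 8.1%
- Rule of thumb (under 20%: precise; 20% to under 50%: moderately precise; 50% or more: imprecise) → precise

Rough 95% range (±2 SE): 2.7617 ± 0.4448 → (2.3169, 3.2065).

What drives SE(β̂₁): larger n (here n = 15) → smaller SE; wider spread of x values → smaller SE; more residual scatter → larger SE.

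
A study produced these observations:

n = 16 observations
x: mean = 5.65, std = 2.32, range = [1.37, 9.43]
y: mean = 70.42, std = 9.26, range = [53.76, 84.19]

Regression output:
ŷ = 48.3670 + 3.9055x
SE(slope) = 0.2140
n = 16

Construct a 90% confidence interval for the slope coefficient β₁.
The 90% CI for β₁ is (3.5286, 4.2824)

Confidence interval for the slope:

The 90% CI for β₁ is: β̂₁ ± t*(α/2, n-2) × SE(β̂₁)

Step 1: Find critical t-value
- Confidence level = 0.9
- Degrees of freedom = n - 2 = 16 - 2 = 14
- t*(α/2, 14) = 1.7613

Step 2: Calculate margin of error
Margin = 1.7613 × 0.2140 = 0.3769

Step 3: Construct interval
CI = 3.9055 ± 0.3769
CI = (3.5286, 4.2824)

Interpretation: We are 90% confident that the true slope β₁ lies between 3.5286 and 4.2824.
The interval does not include 0, suggesting a significant linear relationship.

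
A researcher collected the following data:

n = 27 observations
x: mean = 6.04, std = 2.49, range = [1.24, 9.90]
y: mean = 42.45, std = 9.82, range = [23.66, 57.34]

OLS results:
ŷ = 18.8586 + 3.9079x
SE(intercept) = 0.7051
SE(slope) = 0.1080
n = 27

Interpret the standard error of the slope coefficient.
The slope 3.9079 is pinned down to within about ±0.1080 (one SE) by these data — relative uncertainty 2.8%, i.e. precise.

SE(β̂₁) = 0.1080 says: if we drew many samples of n = 27 from the same population and refit each time, the fitted slopes would scatter with a standard deviation of roughly 0.1080 around the true β₁.

Relative precision:
- SE / |β̂₁| = 0.1080 / 3.9079 = 2.8%
- Rule of thumb (under 20%: precise; 20% to under 50%: moderately precise; 50% or more: imprecise) → precise

Link to the t-test: t = β̂₁ / SE(β̂₁) = 3.9079 / 0.1080 = 36.1843, the statistic for H₀: β₁ = 0.

What drives SE(β̂₁): more residual scatter → larger SE.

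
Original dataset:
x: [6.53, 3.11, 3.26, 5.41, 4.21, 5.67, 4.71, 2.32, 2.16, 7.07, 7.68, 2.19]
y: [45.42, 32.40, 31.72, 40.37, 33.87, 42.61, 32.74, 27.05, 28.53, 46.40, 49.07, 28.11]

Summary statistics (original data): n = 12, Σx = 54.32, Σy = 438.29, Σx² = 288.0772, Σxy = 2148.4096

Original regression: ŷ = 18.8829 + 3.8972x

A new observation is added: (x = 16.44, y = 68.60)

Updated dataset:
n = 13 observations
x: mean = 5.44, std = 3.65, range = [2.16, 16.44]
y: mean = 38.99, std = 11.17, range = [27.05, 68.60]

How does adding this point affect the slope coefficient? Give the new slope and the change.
Adding the point moves β₁ from 3.8972 to 2.9859, i.e. it decreases by 0.9113 (-23.4%).

x = 16.44 lies well outside the original x-range [2.16, 7.68] (x̄ ≈ 4.53), so this observation has high leverage and can move the slope substantially.

Step 1: Update the sums with the new point (n goes from 12 to 13)
Σx  = 54.32 + 16.44 = 70.76
Σy  = 438.29 + 68.60 = 506.89
Σx² = 288.0772 + 16.44² = 288.0772 + 270.2736 = 558.3508
Σxy = 2148.4096 + 16.44×68.60 = 2148.4096 + 1127.7840 = 3276.1936

Step 2: Recompute the slope with b₁ = (nΣxy − ΣxΣy) / (nΣx² − (Σx)²)
Numerator   = 13×3276.1936 − 70.76×506.89 = 42590.5168 − 35867.5364 = 6722.9804
Denominator = 13×558.3508 − 70.76² = 7258.5604 − 5006.9776 = 2251.5828
b₁(new) = 6722.9804 / 2251.5828 = 2.9859

(Same formula on the original sums: (12×2148.4096 − 54.32×438.29) / (12×288.0772 − 54.32²) = 1973.0024 / 506.2640 = 3.8972, matching the given fit.)

Step 3: Change in slope
Δβ₁ = 2.9859 − 3.8972 = -0.9113
Relative change = -0.9113 / 3.8972 × 100% = -23.4%
→ the slope decreases when the point is added.

A high-leverage point only changes the slope if it is off the original line; here y = 68.60 is below the original trend, so the slope decreases.
In practice: refit with and without it and report both if conclusions differ; check such a point for data-entry or measurement error.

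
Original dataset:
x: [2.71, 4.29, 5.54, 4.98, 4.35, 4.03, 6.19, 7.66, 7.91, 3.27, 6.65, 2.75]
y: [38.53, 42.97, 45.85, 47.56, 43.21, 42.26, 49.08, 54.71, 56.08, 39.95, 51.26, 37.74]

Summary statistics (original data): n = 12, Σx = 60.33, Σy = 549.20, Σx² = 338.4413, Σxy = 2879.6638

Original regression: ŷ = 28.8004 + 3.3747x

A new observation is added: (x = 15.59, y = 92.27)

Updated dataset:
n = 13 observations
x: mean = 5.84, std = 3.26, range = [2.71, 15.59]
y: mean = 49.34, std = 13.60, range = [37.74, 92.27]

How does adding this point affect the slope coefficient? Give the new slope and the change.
The slope changes from 3.3747 to 4.1412 (change of +0.7665, or +22.7%).

The new point has HIGH LEVERAGE: x = 15.59 is far from the original mean x̄ = 60.33/12 ≈ 5.03 (original range [2.71, 7.91]).

Step 1: Update the sums with the new point (n goes from 12 to 13)
Σx  = 60.33 + 15.59 = 75.92
Σy  = 549.20 + 92.27 = 641.47
Σx² = 338.4413 + 15.59² = 338.4413 + 243.0481 = 581.4894
Σxy = 2879.6638 + 15.59×92.27 = 2879.6638 + 1438.4893 = 4318.1531

Step 2: Recompute the slope with b₁ = (nΣxy − ΣxΣy) / (nΣx² − (Σx)²)
Numerator   = 13×4318.1531 − 75.92×641.47 = 56135.9903 − 48700.4024 = 7435.5879
Denominator = 13×581.4894 − 75.92² = 7559.3622 − 5763.8464 = 1795.5158
b₁(new) = 7435.5879 / 1795.5158 = 4.1412

(Same formula on the original sums: (12×2879.6638 − 60.33×549.20) / (12×338.4413 − 60.33²) = 1422.7296 / 421.5867 = 3.3747, matching the given fit.)

Step 3: Change in slope
Δβ₁ = 4.1412 − 3.3747 = +0.7665
Relative change = +0.7665 / 3.3747 × 100% = +22.7%
→ the slope increases when the point is added.

Because the point sits above the extension of the original line at a high-leverage x, it tilts the fit up.
In practice: check such a point for data-entry or measurement error.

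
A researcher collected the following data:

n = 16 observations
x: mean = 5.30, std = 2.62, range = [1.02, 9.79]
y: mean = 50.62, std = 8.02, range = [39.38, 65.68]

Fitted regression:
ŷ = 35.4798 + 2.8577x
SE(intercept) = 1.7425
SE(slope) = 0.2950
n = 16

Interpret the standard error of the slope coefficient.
The slope 2.8577 is pinned down to within about ±0.2950 (one SE) by these data — relative uncertainty 10.3%, i.e. precise.

SE(β̂₁) = s / √Sxx, where s is the residual standard deviation and Sxx = Σ(x − x̄)². It is the yardstick for how far β̂₁ = 2.8577 could plausibly be from the true slope.

Relative precision:
- SE / |β̂₁| = 0.2950 / 2.8577 = 10.3%
- Rule of thumb (under 20%: precise; 20% to under 50%: moderately precise; 50% or more: imprecise) → precise

Link to interval estimation: a confidence interval for β₁ is β̂₁ ± t* × 0.2950, so SE sets the half-width per unit of t*.

What drives SE(β̂₁): larger n (here n = 16) → smaller SE; wider spread of x values → smaller SE.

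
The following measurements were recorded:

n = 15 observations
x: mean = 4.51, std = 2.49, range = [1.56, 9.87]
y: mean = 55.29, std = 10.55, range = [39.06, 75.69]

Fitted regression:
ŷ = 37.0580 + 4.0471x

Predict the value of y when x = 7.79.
ŷ = 68.5849

x = 7.79 lies inside the observed range [1.56, 9.87], so the fitted equation applies directly:

ŷ = 37.0580 + 4.0471 × 7.79
ŷ = 37.0580 + 31.5269
ŷ = 68.5849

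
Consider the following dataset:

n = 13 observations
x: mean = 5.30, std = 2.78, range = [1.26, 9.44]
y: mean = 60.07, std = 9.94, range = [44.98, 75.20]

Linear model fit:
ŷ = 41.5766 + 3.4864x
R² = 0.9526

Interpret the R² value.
About 95.26% of the variability in y is accounted for by the regression on x (R² = 0.9526) — a strong linear fit.

R² = 1 − SS_res/SS_tot compares the residual scatter to the total scatter of y about its mean.

Here R² = 0.9526:
- Explained: 95.26% of the variation in y
- Unexplained (residual): 100% − 95.26% = 4.74%
- Rule of thumb (below 0.3 weak; 0.3 to below 0.7 moderate; 0.7 and above strong) → strong

Calculation: R² = 1 − (SS_res / SS_tot), where SS_res is the sum of squared residuals and SS_tot the total sum of squares.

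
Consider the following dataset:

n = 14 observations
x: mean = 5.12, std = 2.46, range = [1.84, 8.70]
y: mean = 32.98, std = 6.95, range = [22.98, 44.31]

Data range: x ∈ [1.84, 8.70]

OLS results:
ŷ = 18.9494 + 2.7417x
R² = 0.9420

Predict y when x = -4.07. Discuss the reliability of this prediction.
The equation gives ŷ = 7.7907; however x = -4.07 is 5.91 units below the observed range, so this extrapolated value should not be trusted.

Prediction calculation:
ŷ = 18.9494 + 2.7417 × (-4.07)
ŷ = 7.7907

Reliability:
- Data range: x ∈ [1.84, 8.70]
- Prediction point: x = -4.07 is 5.91 units below the observed range → this is EXTRAPOLATION, not interpolation

Why that matters here:
- Real relationships often flatten, saturate, or turn nonlinear at extremes
- The linear relationship may not hold outside the observed range
- The standard error of prediction grows with (x − x̄)², and x = -4.07 is far from x̄ = 5.12

The R² = 0.9420 only validates the fit within [1.84, 8.70]; treat ŷ = 7.7907 with caution.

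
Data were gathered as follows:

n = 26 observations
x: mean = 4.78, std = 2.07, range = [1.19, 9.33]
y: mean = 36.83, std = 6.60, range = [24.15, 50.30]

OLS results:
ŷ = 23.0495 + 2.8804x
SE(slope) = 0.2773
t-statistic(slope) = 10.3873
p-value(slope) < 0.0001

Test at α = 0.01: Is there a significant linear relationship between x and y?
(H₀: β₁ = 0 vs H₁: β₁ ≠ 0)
p-value < 0.0001 < α = 0.01, so we reject H₀. The relationship is significant.

Hypothesis test for the slope coefficient:

H₀: β₁ = 0 (no linear relationship)
H₁: β₁ ≠ 0 (linear relationship exists)

Test statistic: t = β̂₁ / SE(β̂₁) = 2.8804 / 0.2773 = 10.3873

p < 0.0001: how often a slope estimate this far from 0 (in SE units) would arise by chance if β₁ were truly 0.

Decision rule: reject H₀ if p-value < α.
p-value < 0.0001 < α = 0.01 → reject H₀.

At α = 0.01 the data do provide convincing evidence of a nonzero slope.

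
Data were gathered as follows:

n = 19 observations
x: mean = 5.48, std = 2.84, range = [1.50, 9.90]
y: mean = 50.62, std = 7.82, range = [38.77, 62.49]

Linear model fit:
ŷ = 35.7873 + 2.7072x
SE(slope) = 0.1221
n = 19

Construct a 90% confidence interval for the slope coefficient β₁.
The 90% CI for β₁ is (2.4948, 2.9196)

Confidence interval for the slope:

The 90% CI for β₁ is: β̂₁ ± t*(α/2, n-2) × SE(β̂₁)

Step 1: Find critical t-value
- Confidence level = 0.9
- Degrees of freedom = n - 2 = 19 - 2 = 17
- t*(α/2, 17) = 1.7396

Step 2: Calculate margin of error
Margin = 1.7396 × 0.1221 = 0.2124

Step 3: Construct interval
CI = 2.7072 ± 0.2124
CI = (2.4948, 2.9196)

Interpretation: intervals built this way capture the true β₁ in 90% of repeated samples; here the plausible range for the per-unit effect of x on y is 2.4948 to 2.9196.
Both endpoints are positive, so the data support a genuinely positive slope at this confidence level.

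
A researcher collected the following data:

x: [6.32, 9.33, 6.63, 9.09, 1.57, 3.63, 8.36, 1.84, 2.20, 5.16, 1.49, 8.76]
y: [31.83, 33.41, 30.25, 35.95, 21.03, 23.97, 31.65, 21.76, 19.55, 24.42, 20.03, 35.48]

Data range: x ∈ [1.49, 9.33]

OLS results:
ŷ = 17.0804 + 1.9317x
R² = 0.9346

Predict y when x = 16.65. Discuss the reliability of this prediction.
ŷ = 49.2432 (extrapolation — x = 16.65 lies outside [1.49, 9.33], so reliability is low).

Prediction calculation:
ŷ = 17.0804 + 1.9317 × 16.65
ŷ = 49.2432

Reliability:
- Data range: x ∈ [1.49, 9.33]
- Prediction point: x = 16.65 is 7.32 units above the observed range → this is EXTRAPOLATION, not interpolation

Why that matters here:
- Real relationships often flatten, saturate, or turn nonlinear at extremes
- The standard error of prediction grows with (x − x̄)², and x = 16.65 is far from x̄ = 5.36

The R² = 0.9346 only validates the fit within [1.49, 9.33]; treat ŷ = 49.2432 with caution.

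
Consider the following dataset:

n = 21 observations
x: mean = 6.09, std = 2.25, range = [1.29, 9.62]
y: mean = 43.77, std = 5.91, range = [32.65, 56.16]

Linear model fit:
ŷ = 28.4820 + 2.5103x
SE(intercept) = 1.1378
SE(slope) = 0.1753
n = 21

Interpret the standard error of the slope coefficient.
SE(slope) = 0.1753 measures the uncertainty in the estimated slope. The coefficient is estimated precisely (SE/|β̂₁| = 7.0%).

What SE measures:
- The standard error quantifies the sampling variability of the coefficient estimate
- It is the estimated standard deviation of β̂₁ across hypothetical repeated samples of the same size
- Smaller SE → more precise estimate

Relative precision:
- SE / |β̂₁| = 0.1753 / 2.5103 = 7.0%
- Rule of thumb (under 20%: precise; 20% to under 50%: moderately precise; 50% or more: imprecise) → precise

Rough 95% range (±2 SE): 2.5103 ± 0.3506 → (2.1597, 2.8609).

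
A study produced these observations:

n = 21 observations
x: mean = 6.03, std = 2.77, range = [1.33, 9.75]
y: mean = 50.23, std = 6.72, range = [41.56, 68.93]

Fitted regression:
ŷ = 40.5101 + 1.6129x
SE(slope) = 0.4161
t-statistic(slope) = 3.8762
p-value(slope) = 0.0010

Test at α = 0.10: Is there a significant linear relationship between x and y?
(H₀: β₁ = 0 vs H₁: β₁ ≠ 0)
Since p-value = 0.0010 < α = 0.10, reject H₀ — the slope is significantly different from 0.

Hypothesis test for the slope coefficient:

H₀: β₁ = 0 (no linear relationship)
H₁: β₁ ≠ 0 (linear relationship exists)

Test statistic: t = β̂₁ / SE(β̂₁) = 1.6129 / 0.4161 = 3.8762

p = 0.0010: how often a slope estimate this far from 0 (in SE units) would arise by chance if β₁ were truly 0.

Decision rule: reject H₀ if p-value < α.
p-value = 0.0010 < α = 0.10 → reject H₀.

Conclusion: the linear association between x and y is significant at the 10% level.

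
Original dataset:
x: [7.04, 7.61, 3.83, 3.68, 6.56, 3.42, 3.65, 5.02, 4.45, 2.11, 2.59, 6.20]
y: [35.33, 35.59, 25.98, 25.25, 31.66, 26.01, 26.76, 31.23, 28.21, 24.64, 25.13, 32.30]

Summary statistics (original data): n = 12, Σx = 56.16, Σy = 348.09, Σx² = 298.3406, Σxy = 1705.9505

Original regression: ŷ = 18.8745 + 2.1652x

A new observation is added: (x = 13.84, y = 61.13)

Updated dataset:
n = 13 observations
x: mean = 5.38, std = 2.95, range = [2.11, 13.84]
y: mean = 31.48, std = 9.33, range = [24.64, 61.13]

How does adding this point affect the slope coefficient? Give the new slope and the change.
The slope changes from 2.1652 to 3.0851 (change of +0.9199, or +42.5%).

The new point has HIGH LEVERAGE: x = 13.84 is far from the original mean x̄ = 56.16/12 ≈ 4.68 (original range [2.11, 7.61]).

Step 1: Update the sums with the new point (n goes from 12 to 13)
Σx  = 56.16 + 13.84 = 70.00
Σy  = 348.09 + 61.13 = 409.22
Σx² = 298.3406 + 13.84² = 298.3406 + 191.5456 = 489.8862
Σxy = 1705.9505 + 13.84×61.13 = 1705.9505 + 846.0392 = 2551.9897

Step 2: Recompute the slope with b₁ = (nΣxy − ΣxΣy) / (nΣx² − (Σx)²)
Numerator   = 13×2551.9897 − 70.00×409.22 = 33175.8661 − 28645.4000 = 4530.4661
Denominator = 13×489.8862 − 70.00² = 6368.5206 − 4900.0000 = 1468.5206
b₁(new) = 4530.4661 / 1468.5206 = 3.0851

(Same formula on the original sums: (12×1705.9505 − 56.16×348.09) / (12×298.3406 − 56.16²) = 922.6716 / 426.1416 = 2.1652, matching the given fit.)

Step 3: Change in slope
Δβ₁ = 3.0851 − 2.1652 = +0.9199
Relative change = +0.9199 / 2.1652 × 100% = +42.5%
→ the slope increases when the point is added.

Because the point sits above the extension of the original line at a high-leverage x, it tilts the fit up.
In practice: check such a point for data-entry or measurement error; refit with and without it and report both if conclusions differ.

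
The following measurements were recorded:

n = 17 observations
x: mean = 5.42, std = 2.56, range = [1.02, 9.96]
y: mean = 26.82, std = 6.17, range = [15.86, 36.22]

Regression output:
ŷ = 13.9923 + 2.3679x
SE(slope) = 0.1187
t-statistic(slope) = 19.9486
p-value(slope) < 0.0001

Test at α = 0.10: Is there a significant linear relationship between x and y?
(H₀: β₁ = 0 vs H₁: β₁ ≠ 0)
Since p-value < 0.0001 < α = 0.10, reject H₀ — the slope is significantly different from 0.

Hypothesis test for the slope coefficient:

H₀: β₁ = 0 (no linear relationship)
H₁: β₁ ≠ 0 (linear relationship exists)

Test statistic: t = β̂₁ / SE(β̂₁) = 2.3679 / 0.1187 = 19.9486

p < 0.0001: how often a slope estimate this far from 0 (in SE units) would arise by chance if β₁ were truly 0.

Decision rule: reject H₀ if p-value < α.
p-value < 0.0001 < α = 0.10 → reject H₀.

At α = 0.10 the data do provide convincing evidence of a nonzero slope.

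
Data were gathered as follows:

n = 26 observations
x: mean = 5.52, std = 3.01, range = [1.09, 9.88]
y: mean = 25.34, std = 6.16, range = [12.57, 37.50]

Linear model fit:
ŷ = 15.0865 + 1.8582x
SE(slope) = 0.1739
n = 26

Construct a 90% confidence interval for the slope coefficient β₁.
The 90% CI for β₁ is (1.5607, 2.1557)

Confidence interval for the slope:

The 90% CI for β₁ is: β̂₁ ± t*(α/2, n-2) × SE(β̂₁)

Step 1: Find critical t-value
- Confidence level = 0.9
- Degrees of freedom = n - 2 = 26 - 2 = 24
- t*(α/2, 24) = 1.7109

Step 2: Calculate margin of error
Margin = 1.7109 × 0.1739 = 0.2975

Step 3: Construct interval
CI = 1.8582 ± 0.2975
CI = (1.5607, 2.1557)

Interpretation: each one-unit increase in x is associated with a change in mean y of between 1.5607 and 2.1557, with 90% confidence.
Both endpoints are positive, so the data support a genuinely positive slope at this confidence level.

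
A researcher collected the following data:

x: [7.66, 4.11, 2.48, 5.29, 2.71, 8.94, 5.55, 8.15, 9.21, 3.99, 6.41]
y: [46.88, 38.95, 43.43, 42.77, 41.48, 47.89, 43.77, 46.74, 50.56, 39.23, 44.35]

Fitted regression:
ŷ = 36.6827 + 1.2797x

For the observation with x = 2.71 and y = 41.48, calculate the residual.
Residual = 1.3293

The residual is the difference between the actual value and the predicted value:

Residual = y - ŷ

Step 1: Calculate predicted value
ŷ = 36.6827 + 1.2797 × 2.71
ŷ = 40.1507

Step 2: Calculate residual
Residual = 41.48 - 40.1507
Residual = 1.3293

The residual is positive, so the observed y = 41.48 sits above the regression line (the line underestimates it by 1.3293).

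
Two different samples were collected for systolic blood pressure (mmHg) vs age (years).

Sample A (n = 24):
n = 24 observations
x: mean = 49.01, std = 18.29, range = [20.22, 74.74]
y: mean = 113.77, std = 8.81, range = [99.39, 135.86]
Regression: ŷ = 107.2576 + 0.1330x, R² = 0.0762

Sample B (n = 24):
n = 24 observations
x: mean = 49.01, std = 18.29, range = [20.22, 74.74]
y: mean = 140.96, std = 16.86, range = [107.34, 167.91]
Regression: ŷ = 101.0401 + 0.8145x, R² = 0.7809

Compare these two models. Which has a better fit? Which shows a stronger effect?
Model B has the better fit (R² = 0.7809 vs 0.0762). Model B shows the stronger effect (|β₁| = 0.8145 vs 0.1330).

Model Comparison:

Goodness of fit (R²):
- Model A: R² = 0.0762 → 7.62% of variance in blood pressure explained
- Model B: R² = 0.7809 → 78.09% of variance in blood pressure explained
- 0.7809 > 0.0762 → Model B has the better fit

Which has the larger per-year effect? (|β₁|)
- Model A: β₁ = 0.1330 → predicted blood pressure rises 0.1330 mmHg per additional year of age
- Model B: β₁ = 0.8145 → predicted blood pressure rises 0.8145 mmHg per additional year of age
- |0.1330| < |0.8145| → Model B shows the stronger marginal effect

Notes:
- A steeper slope doesn't make a better model if the scatter around the line is large.
- A better fit (higher R²) doesn't necessarily mean a more important relationship.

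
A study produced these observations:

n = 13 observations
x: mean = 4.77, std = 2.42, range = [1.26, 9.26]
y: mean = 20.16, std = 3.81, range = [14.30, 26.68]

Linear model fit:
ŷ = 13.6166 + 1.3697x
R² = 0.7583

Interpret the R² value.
About 75.83% of the variability in y is accounted for by the regression on x (R² = 0.7583) — a strong linear fit.

The coefficient of determination R² is the fraction of the total variation in y that the fitted line accounts for.

Here R² = 0.7583:
- Explained: 75.83% of the variation in y
- Unexplained (residual): 100% − 75.83% = 24.17%
- Rule of thumb (below 0.3 weak; 0.3 to below 0.7 moderate; 0.7 and above strong) → strong

Note: R² never decreases when predictors are added, so it should not be used alone to compare models of different size.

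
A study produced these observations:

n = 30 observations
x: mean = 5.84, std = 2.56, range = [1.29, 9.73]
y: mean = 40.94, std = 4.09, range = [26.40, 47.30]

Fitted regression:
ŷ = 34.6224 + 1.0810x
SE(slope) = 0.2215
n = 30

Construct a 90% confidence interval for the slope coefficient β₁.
The 90% CI for β₁ is (0.7042, 1.4578)

Confidence interval for the slope:

The 90% CI for β₁ is: β̂₁ ± t*(α/2, n-2) × SE(β̂₁)

Step 1: Find critical t-value
- Confidence level = 0.9
- Degrees of freedom = n - 2 = 30 - 2 = 28
- t*(α/2, 28) = 1.7011

Step 2: Calculate margin of error
Margin = 1.7011 × 0.2215 = 0.3768

Step 3: Construct interval
CI = 1.0810 ± 0.3768
CI = (0.7042, 1.4578)

Interpretation: intervals built this way capture the true β₁ in 90% of repeated samples; here the plausible range for the per-unit effect of x on y is 0.7042 to 1.4578.
Since 0 is outside the interval, a two-sided test at α = 0.10 would reject H₀: β₁ = 0.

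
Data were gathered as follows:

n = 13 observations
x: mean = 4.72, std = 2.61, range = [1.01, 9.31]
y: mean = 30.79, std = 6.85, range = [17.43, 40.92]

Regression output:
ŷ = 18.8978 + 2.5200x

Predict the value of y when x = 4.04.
ŷ = 29.0786

To predict y for x = 4.04, substitute into the regression equation:

ŷ = 18.8978 + 2.5200 × 4.04
ŷ = 18.8978 + 10.1808
ŷ = 29.0786

This is a point prediction; actual observations scatter around it by roughly the residual standard deviation.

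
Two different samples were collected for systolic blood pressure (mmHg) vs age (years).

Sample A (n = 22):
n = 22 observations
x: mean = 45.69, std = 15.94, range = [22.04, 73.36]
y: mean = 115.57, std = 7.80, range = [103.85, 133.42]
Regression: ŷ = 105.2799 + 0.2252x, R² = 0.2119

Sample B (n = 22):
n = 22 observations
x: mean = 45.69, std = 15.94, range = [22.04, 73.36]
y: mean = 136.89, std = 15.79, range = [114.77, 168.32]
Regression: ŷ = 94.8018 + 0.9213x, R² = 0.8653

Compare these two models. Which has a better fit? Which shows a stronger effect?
Model B has the better fit (R² = 0.8653 vs 0.2119). Model B shows the stronger effect (|β₁| = 0.9213 vs 0.2252).

Model Comparison:

Fit — compare R²:
- Model A: R² = 0.2119 → 21.19% of variance in blood pressure explained
- Model B: R² = 0.8653 → 86.53% of variance in blood pressure explained
- 0.8653 > 0.2119 → Model B has the better fit

Effect size (slope magnitude):
- Model A: β₁ = 0.2252 → predicted blood pressure rises 0.2252 mmHg per additional year of age
- Model B: β₁ = 0.9213 → predicted blood pressure rises 0.9213 mmHg per additional year of age
- |0.2252| < |0.9213| → Model B shows the stronger marginal effect

Note: The two samples could reflect different populations, time periods, or measurement quality.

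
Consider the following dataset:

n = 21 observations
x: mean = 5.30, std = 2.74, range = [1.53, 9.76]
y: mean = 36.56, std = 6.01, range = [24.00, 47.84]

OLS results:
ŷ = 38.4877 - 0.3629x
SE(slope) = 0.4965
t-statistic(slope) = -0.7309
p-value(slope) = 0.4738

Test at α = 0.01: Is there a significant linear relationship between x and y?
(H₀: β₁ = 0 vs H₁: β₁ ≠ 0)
p-value = 0.4738 ≥ α = 0.01, so we fail to reject H₀. The relationship is not significant.

Hypothesis test for the slope coefficient:

H₀: β₁ = 0 (no linear relationship)
H₁: β₁ ≠ 0 (linear relationship exists)

Test statistic: t = β̂₁ / SE(β̂₁) = -0.3629 / 0.4965 = -0.7309

With df = 19, the two-sided p-value for |t| = 0.7309 is 0.4738.

Decision rule: reject H₀ if p-value < α.
p-value = 0.4738 ≥ α = 0.01 → fail to reject H₀.

At α = 0.01 the data do not provide convincing evidence of a nonzero slope.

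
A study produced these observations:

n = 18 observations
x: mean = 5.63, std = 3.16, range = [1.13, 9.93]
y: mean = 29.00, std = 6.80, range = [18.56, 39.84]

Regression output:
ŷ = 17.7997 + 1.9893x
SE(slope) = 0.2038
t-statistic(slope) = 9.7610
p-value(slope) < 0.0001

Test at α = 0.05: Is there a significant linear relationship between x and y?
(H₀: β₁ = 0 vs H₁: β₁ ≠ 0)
Reject H₀: p-value < 0.0001 < α = 0.05. The linear relationship is significant at the 5% level.

Hypothesis test for the slope coefficient:

H₀: β₁ = 0 (no linear relationship)
H₁: β₁ ≠ 0 (linear relationship exists)

Test statistic: t = β̂₁ / SE(β̂₁) = 1.9893 / 0.2038 = 9.7610

The p-value (<0.0001) is the probability, under H₀, of a t-statistic at least as extreme as |t| = 9.7610 (two-sided, df = n − 2 = 16).

Decision rule: reject H₀ if p-value < α.
p-value < 0.0001 < α = 0.05 → reject H₀.

There is sufficient evidence at the 5% significance level to conclude that a linear relationship exists between x and y.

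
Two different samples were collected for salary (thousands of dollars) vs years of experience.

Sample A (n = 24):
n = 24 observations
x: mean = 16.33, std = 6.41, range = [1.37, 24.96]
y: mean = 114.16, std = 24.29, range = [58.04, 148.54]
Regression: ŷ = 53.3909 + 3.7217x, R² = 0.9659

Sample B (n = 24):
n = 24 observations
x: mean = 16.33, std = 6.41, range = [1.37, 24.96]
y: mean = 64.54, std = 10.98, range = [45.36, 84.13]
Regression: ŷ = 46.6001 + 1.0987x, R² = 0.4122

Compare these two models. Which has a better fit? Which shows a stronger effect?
Model A has the better fit (R² = 0.9659 vs 0.4122). Model A shows the stronger effect (|β₁| = 3.7217 vs 1.0987).

Model Comparison:

Goodness of fit (R²):
- Model A: R² = 0.9659 → 96.59% of variance in salary explained
- Model B: R² = 0.4122 → 41.22% of variance in salary explained
- 0.9659 > 0.4122 → Model A has the better fit

Strength of effect — compare |β₁|:
- Model A: β₁ = 3.7217 → predicted salary rises 3.7217 thousand dollars per additional year of experience
- Model B: β₁ = 1.0987 → predicted salary rises 1.0987 thousand dollars per additional year of experience
- |3.7217| > |1.0987| → Model A shows the stronger marginal effect

Notes:
- The two samples could reflect different populations, time periods, or measurement quality.
- R² measures how tightly points cluster around the line; β₁ measures how steep the line is — they answer different questions.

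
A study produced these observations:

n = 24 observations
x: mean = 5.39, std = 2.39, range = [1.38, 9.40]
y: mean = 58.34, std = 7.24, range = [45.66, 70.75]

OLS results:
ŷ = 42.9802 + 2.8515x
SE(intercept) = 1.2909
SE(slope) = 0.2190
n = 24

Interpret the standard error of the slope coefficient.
The slope 2.8515 is pinned down to within about ±0.2190 (one SE) by these data — relative uncertainty 7.7%, i.e. precise.

What SE measures:
- The standard error quantifies the sampling variability of the coefficient estimate
- It is the estimated standard deviation of β̂₁ across hypothetical repeated samples of the same size
- Smaller SE → more precise estimate

Relative precision:
- SE / |β̂₁| = 0.2190 / 2.8515 = 7.7%
- Rule of thumb (under 20%: precise; 20% to under 50%: moderately precise; 50% or more: imprecise) → precise

Link to interval estimation: a confidence interval for β₁ is β̂₁ ± t* × 0.2190, so SE sets the half-width per unit of t*.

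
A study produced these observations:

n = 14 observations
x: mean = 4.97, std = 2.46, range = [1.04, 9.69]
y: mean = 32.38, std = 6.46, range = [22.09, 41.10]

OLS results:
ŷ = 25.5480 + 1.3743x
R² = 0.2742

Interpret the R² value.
About 27.42% of the variability in y is accounted for by the regression on x (R² = 0.2742) — a weak linear fit.

The coefficient of determination R² is the fraction of the total variation in y that the fitted line accounts for.

Here R² = 0.2742:
- Explained: 27.42% of the variation in y
- Unexplained (residual): 100% − 27.42% = 72.58%
- Rule of thumb (below 0.3 weak; 0.3 to below 0.7 moderate; 0.7 and above strong) → weak

Note: R² says nothing about causation, and a high R² does not by itself mean the linear form is appropriate — check the residuals.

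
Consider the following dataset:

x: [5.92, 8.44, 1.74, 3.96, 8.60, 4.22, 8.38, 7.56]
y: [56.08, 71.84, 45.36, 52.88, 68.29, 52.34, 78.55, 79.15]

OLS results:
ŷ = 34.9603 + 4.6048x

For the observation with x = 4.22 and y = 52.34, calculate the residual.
Residual = -2.0526

The residual is the difference between the actual value and the predicted value:

Residual = y - ŷ

Step 1: Calculate predicted value
ŷ = 34.9603 + 4.6048 × 4.22
ŷ = 54.3926

Step 2: Calculate residual
Residual = 52.34 - 54.3926
Residual = -2.0526

Sign check: y < ŷ, so the point is below the line and the fit overestimates here.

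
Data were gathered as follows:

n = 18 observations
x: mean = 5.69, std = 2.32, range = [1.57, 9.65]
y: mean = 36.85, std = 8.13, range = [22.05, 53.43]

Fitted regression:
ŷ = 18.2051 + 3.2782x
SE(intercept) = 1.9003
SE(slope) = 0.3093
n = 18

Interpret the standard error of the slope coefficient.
SE(β̂₁) = 0.3093 is the estimated standard deviation of the slope estimate across repeated samples; relative to β̂₁ = 3.2782 that is 9.4%, a precise estimate.

What SE measures:
- The standard error quantifies the sampling variability of the coefficient estimate
- It is the estimated standard deviation of β̂₁ across hypothetical repeated samples of the same size
- Smaller SE → more precise estimate

Relative precision:
- SE / |β̂₁| = 0.3093 / 3.2782 = 9.4%
- Rule of thumb (under 20%: precise; 20% to under 50%: moderately precise; 50% or more: imprecise) → precise

Link to the t-test: t = β̂₁ / SE(β̂₁) = 3.2782 / 0.3093 = 10.5988, the statistic for H₀: β₁ = 0.

What drives SE(β̂₁): wider spread of x values → smaller SE; larger n (here n = 18) → smaller SE.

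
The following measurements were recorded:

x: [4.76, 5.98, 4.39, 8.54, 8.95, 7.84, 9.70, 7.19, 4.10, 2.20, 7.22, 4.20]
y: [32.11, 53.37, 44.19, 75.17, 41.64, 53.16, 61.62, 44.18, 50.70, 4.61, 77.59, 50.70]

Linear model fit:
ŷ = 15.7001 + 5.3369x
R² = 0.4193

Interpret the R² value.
R² = 0.4193 means 41.93% of the variation in y is explained by the linear relationship with x. This indicates a moderate fit.

R² = 1 − SS_res/SS_tot compares the residual scatter to the total scatter of y about its mean.

Here R² = 0.4193:
- Explained: 41.93% of the variation in y
- Unexplained (residual): 100% − 41.93% = 58.07%
- Rule of thumb (below 0.3 weak; 0.3 to below 0.7 moderate; 0.7 and above strong) → moderate

Note: R² says nothing about causation, and a high R² does not by itself mean the linear form is appropriate — check the residuals.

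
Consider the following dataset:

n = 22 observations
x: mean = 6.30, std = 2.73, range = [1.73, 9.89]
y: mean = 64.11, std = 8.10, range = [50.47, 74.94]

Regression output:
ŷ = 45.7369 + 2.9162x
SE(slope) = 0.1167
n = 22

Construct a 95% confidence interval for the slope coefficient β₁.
The 95% CI for β₁ is (2.6728, 3.1596)

Confidence interval for the slope:

The 95% CI for β₁ is: β̂₁ ± t*(α/2, n-2) × SE(β̂₁)

Step 1: Find critical t-value
- Confidence level = 0.95
- Degrees of freedom = n - 2 = 22 - 2 = 20
- t*(α/2, 20) = 2.0860

Step 2: Calculate margin of error
Margin = 2.0860 × 0.1167 = 0.2434

Step 3: Construct interval
CI = 2.9162 ± 0.2434
CI = (2.6728, 3.1596)

Interpretation: intervals built this way capture the true β₁ in 95% of repeated samples; here the plausible range for the per-unit effect of x on y is 2.6728 to 3.1596.
The interval does not include 0, suggesting a significant linear relationship.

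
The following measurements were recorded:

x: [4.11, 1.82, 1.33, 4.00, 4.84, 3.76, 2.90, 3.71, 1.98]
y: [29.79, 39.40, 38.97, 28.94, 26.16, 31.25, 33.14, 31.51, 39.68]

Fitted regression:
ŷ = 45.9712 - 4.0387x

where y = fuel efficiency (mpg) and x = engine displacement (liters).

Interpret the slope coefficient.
For each additional liter of engine displacement, predicted fuel efficiency decreases by approximately 4.0387 mpg.

The slope β₁ = -4.0387 gives the rate at which the fitted fuel efficiency changes with engine displacement.

Interpretation:
- Engine displacement up by 1 liter → predicted fuel efficiency decreases by 4.0387 mpg
- This is a linear approximation: the same per-unit change is assumed across the whole observed x range
- The slope describes association in these data, not necessarily a causal effect

The intercept β₀ = 45.9712 is the predicted fuel efficiency when engine displacement = 0; since the smallest observed x is 1.33, this is an extrapolation and mainly anchors the line.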